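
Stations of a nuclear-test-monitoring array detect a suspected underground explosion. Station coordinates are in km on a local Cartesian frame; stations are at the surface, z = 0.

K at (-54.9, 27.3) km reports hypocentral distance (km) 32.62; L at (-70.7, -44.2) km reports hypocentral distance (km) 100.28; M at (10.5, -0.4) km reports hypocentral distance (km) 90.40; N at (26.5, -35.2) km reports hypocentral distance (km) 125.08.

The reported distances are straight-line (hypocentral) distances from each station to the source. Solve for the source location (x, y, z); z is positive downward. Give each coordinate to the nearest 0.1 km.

Each station gives a sphere (x−x_i)² + (y−y_i)² + z² = d_i² (stations at z=0).
Subtracting the K sphere from L and M: z² cancels, leaving linear equations in x and y:
-31.6 x − 143.0 y = -5799.18
130.8 x − 55.4 y = -10756.99
Solving: x ≈ -59.495, y ≈ 53.701 km (keep extra digits for the depth step; rounded: -59.5, 53.7).
Then from the K sphere: z² = 32.62² − (x + 54.9)² − (y − 27.3)² with x = -59.495, y = 53.701, so z ≈ 18.599 ≈ 18.6 km.

(-59.5, 53.7, 18.6)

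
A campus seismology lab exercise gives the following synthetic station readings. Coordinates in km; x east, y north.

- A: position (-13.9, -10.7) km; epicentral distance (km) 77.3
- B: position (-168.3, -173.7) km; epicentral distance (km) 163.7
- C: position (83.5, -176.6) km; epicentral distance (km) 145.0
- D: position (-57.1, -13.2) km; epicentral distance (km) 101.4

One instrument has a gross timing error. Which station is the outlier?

Solve using three stations at a time. Using A, B, C (subtract circle equations pairwise → linear system) gives (x, y) ≈ (-29.9, -86.3).
Distances from that point to each station vs reported:
  A: calculated 77.3 vs reported 77.3 → residual 0.0 km
  B: calculated 163.7 vs reported 163.7 → residual 0.0 km
  C: calculated 145.0 vs reported 145.0 → residual 0.0 km
  D: calculated 78.0 vs reported 101.4 → residual 23.4 km
A, B, C are mutually consistent (residuals ≈ 0); D is off by 23.4 km.

D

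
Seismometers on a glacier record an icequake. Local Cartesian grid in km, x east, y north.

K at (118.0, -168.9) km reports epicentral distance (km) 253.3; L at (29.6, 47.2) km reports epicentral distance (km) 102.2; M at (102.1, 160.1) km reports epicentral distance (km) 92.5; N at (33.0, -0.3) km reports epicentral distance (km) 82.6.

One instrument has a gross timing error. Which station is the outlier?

Solve using three stations at a time. Using K, M, N (subtract circle equations pairwise → linear system) gives (x, y) ≈ (60.1, 77.7).
Distances from that point to each station vs reported:
  K: calculated 253.3 vs reported 253.3 → residual 0.0 km
  L: calculated 43.1 vs reported 102.2 → residual 59.1 km
  M: calculated 92.5 vs reported 92.5 → residual 0.0 km
  N: calculated 82.6 vs reported 82.6 → residual 0.0 km
K, M, N are mutually consistent (residuals ≈ 0); L is off by 59.1 km.

L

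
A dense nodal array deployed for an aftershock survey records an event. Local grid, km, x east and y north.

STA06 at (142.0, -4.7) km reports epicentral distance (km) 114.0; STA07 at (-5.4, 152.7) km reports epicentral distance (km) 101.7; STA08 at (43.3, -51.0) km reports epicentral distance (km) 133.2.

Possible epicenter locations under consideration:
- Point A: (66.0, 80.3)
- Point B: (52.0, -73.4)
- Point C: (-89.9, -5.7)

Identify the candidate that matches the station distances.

Point A

For each candidate, compare |candidate − station| to the reported distance:
Point A: residuals STA06 0.0, STA07 0.0, STA08 0.0 → max 0.0 km
Point B: residuals STA06 0.8, STA07 131.6, STA08 109.2 → max 131.6 km
Point C: residuals STA06 117.9, STA07 77.8, STA08 7.5 → max 117.9 km
Only Point A has all residuals ≈ 0.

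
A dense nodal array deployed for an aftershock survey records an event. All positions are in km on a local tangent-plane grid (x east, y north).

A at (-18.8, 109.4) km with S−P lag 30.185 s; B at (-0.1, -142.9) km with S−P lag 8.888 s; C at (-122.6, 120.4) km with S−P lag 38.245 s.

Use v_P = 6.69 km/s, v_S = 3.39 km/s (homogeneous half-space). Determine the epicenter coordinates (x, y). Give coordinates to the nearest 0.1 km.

32.9 km east, -91.5 km north

Distance from S−P lag: d = Δt · v_P v_S / (v_P − v_S) = Δt · (6.69·3.39)/(6.69−3.39) ≈ 6.8725·Δt.
So d_A = 207.45, d_B = 61.08, d_C = 262.84 km.
Circle about each station: (x + 18.8)² + (y − 109.4)² = 207.45²; (x + 0.1)² + (y + 142.9)² = 61.08²; (x + 122.6)² + (y − 120.4)² = 262.84².
Subtracting pairs of circle equations eliminates x²+y² and gives linear equations (the radical axes):
37.4 x − 504.6 y = 47403.36
-207.6 x + 22.0 y = -8844.24
Solving the 2×2 system: x ≈ 32.9, y ≈ -91.5 km.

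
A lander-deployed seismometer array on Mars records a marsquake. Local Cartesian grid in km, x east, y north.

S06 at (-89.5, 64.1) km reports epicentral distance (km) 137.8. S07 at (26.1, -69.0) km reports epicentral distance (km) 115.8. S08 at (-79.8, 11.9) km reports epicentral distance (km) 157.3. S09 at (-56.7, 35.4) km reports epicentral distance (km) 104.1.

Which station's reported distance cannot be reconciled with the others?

S08

Solve using three stations at a time. Using S06, S07, S09 (subtract circle equations pairwise → linear system) gives (x, y) ≈ (46.8, 44.8).
Distances from that point to each station vs reported:
  S06: calculated 137.7 vs reported 137.8 → residual 0.1 km
  S07: calculated 115.7 vs reported 115.8 → residual 0.1 km
  S08: calculated 130.9 vs reported 157.3 → residual 26.4 km
  S09: calculated 104.0 vs reported 104.1 → residual 0.1 km
S06, S07, S09 are mutually consistent (residuals ≈ 0); S08 is off by 26.4 km.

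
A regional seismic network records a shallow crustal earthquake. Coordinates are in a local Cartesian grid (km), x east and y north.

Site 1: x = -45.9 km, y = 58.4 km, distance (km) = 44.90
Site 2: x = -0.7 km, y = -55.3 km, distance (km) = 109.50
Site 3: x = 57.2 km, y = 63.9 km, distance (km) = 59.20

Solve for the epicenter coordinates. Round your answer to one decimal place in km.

Circle about each station: (x + 45.9)² + (y − 58.4)² = 44.90²; (x + 0.7)² + (y + 55.3)² = 109.50²; (x − 57.2)² + (y − 63.9)² = 59.20².
Subtracting the Site 1 equation from the Site 2 and Site 3 equations removes the quadratic terms:
90.4 x − 227.4 y = -12433.03
206.2 x + 11.0 y = 349.05
Solving the 2×2 system: x ≈ -1.2, y ≈ 54.2 km.
Check against Site 1 (with the unrounded x, y): √((x + 45.9)²+(y − 58.4)²) = 44.90 ≈ 44.90 km. ✓

x ≈ -1.2 km, y ≈ 54.2 km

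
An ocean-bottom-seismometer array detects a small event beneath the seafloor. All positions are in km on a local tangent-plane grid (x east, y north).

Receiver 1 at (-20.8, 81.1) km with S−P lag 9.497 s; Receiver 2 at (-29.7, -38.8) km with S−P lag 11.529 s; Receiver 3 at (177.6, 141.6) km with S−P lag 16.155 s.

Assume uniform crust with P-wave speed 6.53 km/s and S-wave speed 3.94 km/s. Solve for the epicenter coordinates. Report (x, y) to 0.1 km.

Distance from S−P lag: d = Δt · v_P v_S / (v_P − v_S) = Δt · (6.53·3.94)/(6.53−3.94) ≈ 9.9337·Δt.
So d_Receiver 1 = 94.34, d_Receiver 2 = 114.53, d_Receiver 3 = 160.48 km.
Circle about each station: (x + 20.8)² + (y − 81.1)² = 94.34²; (x + 29.7)² + (y + 38.8)² = 114.53²; (x − 177.6)² + (y − 141.6)² = 160.48².
Subtracting the Receiver 1 equation from the Receiver 2 and Receiver 3 equations removes the quadratic terms:
-17.8 x − 239.8 y = -8839.41
396.8 x + 121.0 y = 27728.68
Solving the 2×2 system: x ≈ 60.0, y ≈ 32.4 km.

60.0 km east, 32.4 km north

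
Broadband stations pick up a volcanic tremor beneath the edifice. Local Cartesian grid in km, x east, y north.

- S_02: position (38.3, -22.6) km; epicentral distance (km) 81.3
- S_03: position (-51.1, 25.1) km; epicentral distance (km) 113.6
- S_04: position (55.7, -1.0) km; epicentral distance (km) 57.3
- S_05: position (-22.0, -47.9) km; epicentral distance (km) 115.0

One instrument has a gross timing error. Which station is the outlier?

S_05

Solve using three stations at a time. Using S_02, S_03, S_04 (subtract circle equations pairwise → linear system) gives (x, y) ≈ (58.1, 56.2).
Distances from that point to each station vs reported:
  S_02: calculated 81.3 vs reported 81.3 → residual 0.0 km
  S_03: calculated 113.6 vs reported 113.6 → residual 0.0 km
  S_04: calculated 57.3 vs reported 57.3 → residual 0.0 km
  S_05: calculated 131.4 vs reported 115.0 → residual 16.4 km
S_02, S_03, S_04 are mutually consistent (residuals ≈ 0); S_05 is off by 16.4 km.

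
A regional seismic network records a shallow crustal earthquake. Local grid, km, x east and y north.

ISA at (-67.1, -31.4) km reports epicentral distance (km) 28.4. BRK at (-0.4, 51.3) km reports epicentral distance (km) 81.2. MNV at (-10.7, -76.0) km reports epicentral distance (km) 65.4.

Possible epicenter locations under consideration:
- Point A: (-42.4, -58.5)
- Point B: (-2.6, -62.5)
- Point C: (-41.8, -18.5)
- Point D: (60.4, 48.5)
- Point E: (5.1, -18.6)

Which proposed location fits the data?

For each candidate, compare |candidate − station| to the reported distance:
Point A: residuals ISA 8.3, BRK 36.4, MNV 29.2 → max 36.4 km
Point B: residuals ISA 43.2, BRK 32.6, MNV 49.7 → max 49.7 km
Point C: residuals ISA 0.0, BRK 0.0, MNV 0.0 → max 0.0 km
Point D: residuals ISA 122.1, BRK 20.3, MNV 78.0 → max 122.1 km
Point E: residuals ISA 44.9, BRK 11.1, MNV 5.9 → max 44.9 km
Only Point C has all residuals ≈ 0.

Point C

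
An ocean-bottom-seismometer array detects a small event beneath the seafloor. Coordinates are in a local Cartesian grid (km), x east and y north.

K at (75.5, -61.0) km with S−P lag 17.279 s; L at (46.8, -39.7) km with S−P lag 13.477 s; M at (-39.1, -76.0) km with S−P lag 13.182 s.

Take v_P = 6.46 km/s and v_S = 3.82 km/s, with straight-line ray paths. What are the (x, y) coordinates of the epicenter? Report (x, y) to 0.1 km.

-44.5 km east, 47.1 km north

Distance from S−P lag: d = Δt · v_P v_S / (v_P − v_S) = Δt · (6.46·3.82)/(6.46−3.82) ≈ 9.3474·Δt.
So d_K = 161.51, d_L = 125.98, d_M = 123.22 km.
Circle about each station: (x − 75.5)² + (y + 61.0)² = 161.51²; (x − 46.8)² + (y + 39.7)² = 125.98²; (x + 39.1)² + (y + 76.0)² = 123.22².
Subtracting the K equation from the L and M equations removes the quadratic terms:
-57.4 x + 42.6 y = 4559.60
-229.2 x − 30.0 y = 8785.87
Solving the 2×2 system: x ≈ -44.5, y ≈ 47.1 km.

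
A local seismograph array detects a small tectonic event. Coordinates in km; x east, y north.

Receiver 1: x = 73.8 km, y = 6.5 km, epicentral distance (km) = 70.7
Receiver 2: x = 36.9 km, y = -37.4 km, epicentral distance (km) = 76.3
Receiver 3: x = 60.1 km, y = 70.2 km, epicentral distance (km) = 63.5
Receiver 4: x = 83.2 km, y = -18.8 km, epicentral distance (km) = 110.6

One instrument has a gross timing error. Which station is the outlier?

Solve using three stations at a time. Using Receiver 1, Receiver 2, Receiver 3 (subtract circle equations pairwise → linear system) gives (x, y) ≈ (8.4, 33.4).
Distances from that point to each station vs reported:
  Receiver 1: calculated 70.7 vs reported 70.7 → residual 0.0 km
  Receiver 2: calculated 76.3 vs reported 76.3 → residual 0.0 km
  Receiver 3: calculated 63.5 vs reported 63.5 → residual 0.0 km
  Receiver 4: calculated 91.1 vs reported 110.6 → residual 19.5 km
Receiver 1, Receiver 2, Receiver 3 are mutually consistent (residuals ≈ 0); Receiver 4 is off by 19.5 km.

Receiver 4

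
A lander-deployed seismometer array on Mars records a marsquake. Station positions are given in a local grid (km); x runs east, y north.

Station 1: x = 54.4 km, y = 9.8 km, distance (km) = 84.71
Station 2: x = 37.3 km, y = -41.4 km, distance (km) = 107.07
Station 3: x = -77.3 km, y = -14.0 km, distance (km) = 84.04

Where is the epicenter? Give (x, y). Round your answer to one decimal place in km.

Circle about each station: (x − 54.4)² + (y − 9.8)² = 84.71²; (x − 37.3)² + (y + 41.4)² = 107.07²; (x + 77.3)² + (y + 14.0)² = 84.04².
Subtracting pairs of circle equations eliminates x²+y² and gives linear equations (the radical axes):
-34.2 x − 102.4 y = -4238.35
-263.4 x − 47.6 y = 3228.95
Solving the 2×2 system: x ≈ -21.0, y ≈ 48.4 km.

-21.0 km east, 48.4 km north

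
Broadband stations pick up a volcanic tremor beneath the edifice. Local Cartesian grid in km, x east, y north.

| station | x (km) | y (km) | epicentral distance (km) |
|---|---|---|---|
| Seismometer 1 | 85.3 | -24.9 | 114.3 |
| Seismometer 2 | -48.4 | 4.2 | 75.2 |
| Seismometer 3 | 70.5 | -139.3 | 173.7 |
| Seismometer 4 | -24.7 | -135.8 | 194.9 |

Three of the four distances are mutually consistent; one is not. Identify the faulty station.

Solve using three stations at a time. Using Seismometer 1, Seismometer 2, Seismometer 4 (subtract circle equations pairwise → linear system) gives (x, y) ≈ (5.3, 56.8).
Distances from that point to each station vs reported:
  Seismometer 1: calculated 114.3 vs reported 114.3 → residual 0.0 km
  Seismometer 2: calculated 75.2 vs reported 75.2 → residual 0.0 km
  Seismometer 3: calculated 206.6 vs reported 173.7 → residual 32.9 km
  Seismometer 4: calculated 194.9 vs reported 194.9 → residual 0.0 km
Seismometer 1, Seismometer 2, Seismometer 4 are mutually consistent (residuals ≈ 0); Seismometer 3 is off by 32.9 km.

Seismometer 3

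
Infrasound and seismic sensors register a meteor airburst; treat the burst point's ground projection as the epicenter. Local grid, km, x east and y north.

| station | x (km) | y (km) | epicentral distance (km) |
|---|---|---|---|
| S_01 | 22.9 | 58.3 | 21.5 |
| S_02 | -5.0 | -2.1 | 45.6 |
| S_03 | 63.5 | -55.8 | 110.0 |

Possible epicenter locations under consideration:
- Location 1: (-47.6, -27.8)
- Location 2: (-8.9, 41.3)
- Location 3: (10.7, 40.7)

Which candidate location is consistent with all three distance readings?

For each candidate, compare |candidate − station| to the reported distance:
Location 1: residuals S_01 89.8, S_02 4.2, S_03 4.6 → max 89.8 km
Location 2: residuals S_01 14.6, S_02 2.0, S_03 11.1 → max 14.6 km
Location 3: residuals S_01 0.1, S_02 0.0, S_03 0.0 → max 0.1 km
Only Location 3 has all residuals ≈ 0.

Location 3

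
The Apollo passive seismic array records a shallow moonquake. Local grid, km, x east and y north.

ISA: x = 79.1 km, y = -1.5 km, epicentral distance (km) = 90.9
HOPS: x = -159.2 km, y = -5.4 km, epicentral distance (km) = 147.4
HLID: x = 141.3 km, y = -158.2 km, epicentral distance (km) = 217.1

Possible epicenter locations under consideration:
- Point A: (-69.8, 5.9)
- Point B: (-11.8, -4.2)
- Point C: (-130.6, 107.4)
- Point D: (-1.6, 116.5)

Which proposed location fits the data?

For each candidate, compare |candidate − station| to the reported distance:
Point A: residuals ISA 58.2, HOPS 57.3, HLID 50.3 → max 58.2 km
Point B: residuals ISA 0.0, HOPS 0.0, HLID 0.1 → max 0.1 km
Point C: residuals ISA 145.4, HOPS 31.0, HLID 163.0 → max 163.0 km
Point D: residuals ISA 52.1, HOPS 51.8, HLID 92.5 → max 92.5 km
Only Point B has all residuals ≈ 0.

Point B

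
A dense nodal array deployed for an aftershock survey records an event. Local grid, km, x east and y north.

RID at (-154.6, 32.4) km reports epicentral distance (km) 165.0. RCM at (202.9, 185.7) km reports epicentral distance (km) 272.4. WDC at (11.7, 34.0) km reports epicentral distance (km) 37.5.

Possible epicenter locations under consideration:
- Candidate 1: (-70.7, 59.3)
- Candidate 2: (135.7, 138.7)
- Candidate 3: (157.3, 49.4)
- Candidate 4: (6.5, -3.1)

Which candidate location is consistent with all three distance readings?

For each candidate, compare |candidate − station| to the reported distance:
Candidate 1: residuals RID 76.9, RCM 29.0, WDC 48.7 → max 76.9 km
Candidate 2: residuals RID 144.2, RCM 190.4, WDC 124.8 → max 190.4 km
Candidate 3: residuals RID 147.4, RCM 128.7, WDC 108.9 → max 147.4 km
Candidate 4: residuals RID 0.0, RCM 0.0, WDC 0.0 → max 0.0 km
Only Candidate 4 has all residuals ≈ 0.

Candidate 4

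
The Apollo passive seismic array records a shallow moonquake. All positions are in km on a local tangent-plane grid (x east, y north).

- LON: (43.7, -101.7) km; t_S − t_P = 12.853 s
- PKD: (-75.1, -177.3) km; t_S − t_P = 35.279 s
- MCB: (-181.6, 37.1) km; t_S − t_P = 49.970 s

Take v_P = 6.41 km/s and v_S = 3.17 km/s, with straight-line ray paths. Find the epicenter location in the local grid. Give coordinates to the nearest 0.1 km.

Distance from S−P lag: d = Δt · v_P v_S / (v_P − v_S) = Δt · (6.41·3.17)/(6.41−3.17) ≈ 6.2715·Δt.
So d_LON = 80.61, d_PKD = 221.25, d_MCB = 313.39 km.
Circle about each station: (x − 43.7)² + (y + 101.7)² = 80.61²; (x + 75.1)² + (y + 177.3)² = 221.25²; (x + 181.6)² + (y − 37.1)² = 313.39².
Subtracting pairs of circle equations eliminates x²+y² and gives linear equations (the radical axes):
-237.6 x − 151.2 y = -17630.87
-450.6 x + 277.6 y = -69612.93
Solving the 2×2 system: x ≈ 115.0, y ≈ -64.1 km.

115.0 km east, -64.1 km north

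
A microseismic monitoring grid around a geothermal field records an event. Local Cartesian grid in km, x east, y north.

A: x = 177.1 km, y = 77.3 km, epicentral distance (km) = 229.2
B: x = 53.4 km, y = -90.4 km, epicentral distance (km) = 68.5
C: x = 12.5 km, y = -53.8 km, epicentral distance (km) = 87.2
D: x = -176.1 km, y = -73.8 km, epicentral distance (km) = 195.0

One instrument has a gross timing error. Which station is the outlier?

Solve using three stations at a time. Using B, C, D (subtract circle equations pairwise → linear system) gives (x, y) ≈ (7.0, -140.9).
Distances from that point to each station vs reported:
  A: calculated 276.6 vs reported 229.2 → residual 47.4 km
  B: calculated 68.5 vs reported 68.5 → residual 0.0 km
  C: calculated 87.2 vs reported 87.2 → residual 0.0 km
  D: calculated 195.0 vs reported 195.0 → residual 0.0 km
B, C, D are mutually consistent (residuals ≈ 0); A is off by 47.4 km.

A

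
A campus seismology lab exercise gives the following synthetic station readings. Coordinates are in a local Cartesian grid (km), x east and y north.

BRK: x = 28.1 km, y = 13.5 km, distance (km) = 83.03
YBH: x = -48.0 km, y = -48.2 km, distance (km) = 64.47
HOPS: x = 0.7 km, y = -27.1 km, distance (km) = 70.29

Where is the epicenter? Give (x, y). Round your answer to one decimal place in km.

(-54.9, 15.9)

Circle about each station: (x − 28.1)² + (y − 13.5)² = 83.03²; (x + 48.0)² + (y + 48.2)² = 64.47²; (x − 0.7)² + (y + 27.1)² = 70.29².
Subtracting pairs of circle equations eliminates x²+y² and gives linear equations (the radical axes):
-152.2 x − 123.4 y = 6392.98
-54.8 x − 81.2 y = 1716.34
Solving the 2×2 system: x ≈ -54.9, y ≈ 15.9 km.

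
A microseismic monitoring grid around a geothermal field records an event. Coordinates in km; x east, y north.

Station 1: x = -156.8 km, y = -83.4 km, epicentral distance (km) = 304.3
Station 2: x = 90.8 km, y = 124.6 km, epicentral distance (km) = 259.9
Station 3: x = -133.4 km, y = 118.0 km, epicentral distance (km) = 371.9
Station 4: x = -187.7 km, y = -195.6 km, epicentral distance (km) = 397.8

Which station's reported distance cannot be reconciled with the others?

Solve using three stations at a time. Using Station 1, Station 2, Station 3 (subtract circle equations pairwise → linear system) gives (x, y) ≈ (143.9, -129.8).
Distances from that point to each station vs reported:
  Station 1: calculated 304.3 vs reported 304.3 → residual 0.0 km
  Station 2: calculated 259.8 vs reported 259.9 → residual 0.1 km
  Station 3: calculated 371.9 vs reported 371.9 → residual 0.0 km
  Station 4: calculated 338.1 vs reported 397.8 → residual 59.7 km
Station 1, Station 2, Station 3 are mutually consistent (residuals ≈ 0); Station 4 is off by 59.7 km.

Station 4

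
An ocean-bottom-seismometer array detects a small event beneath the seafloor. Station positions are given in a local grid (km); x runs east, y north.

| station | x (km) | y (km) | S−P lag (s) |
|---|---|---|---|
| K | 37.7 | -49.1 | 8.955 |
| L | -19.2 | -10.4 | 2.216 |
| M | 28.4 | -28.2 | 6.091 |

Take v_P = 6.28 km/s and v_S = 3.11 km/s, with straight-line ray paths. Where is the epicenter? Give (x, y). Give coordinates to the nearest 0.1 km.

-7.6 km east, -17.6 km north

Distance from S−P lag: d = Δt · v_P v_S / (v_P − v_S) = Δt · (6.28·3.11)/(6.28−3.11) ≈ 6.1611·Δt.
So d_K = 55.17, d_L = 13.65, d_M = 37.53 km.
Circle about each station: (x − 37.7)² + (y + 49.1)² = 55.17²; (x + 19.2)² + (y + 10.4)² = 13.65²; (x − 28.4)² + (y + 28.2)² = 37.53².
Subtracting pairs of circle equations eliminates x²+y² and gives linear equations (the radical axes):
-113.8 x + 77.4 y = -497.89
-18.6 x + 41.8 y = -595.07
Solving the 2×2 system: x ≈ -7.6, y ≈ -17.6 km.
Check against K (with the unrounded x, y): √((x − 37.7)²+(y + 49.1)²) = 55.17 ≈ 55.17 km. ✓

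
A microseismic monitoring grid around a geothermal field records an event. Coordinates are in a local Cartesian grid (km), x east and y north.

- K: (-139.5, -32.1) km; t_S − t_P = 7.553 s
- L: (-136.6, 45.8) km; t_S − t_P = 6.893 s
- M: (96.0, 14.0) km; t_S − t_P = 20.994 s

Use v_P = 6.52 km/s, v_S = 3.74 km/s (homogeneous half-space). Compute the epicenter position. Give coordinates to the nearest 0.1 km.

Distance from S−P lag: d = Δt · v_P v_S / (v_P − v_S) = Δt · (6.52·3.74)/(6.52−3.74) ≈ 8.7715·Δt.
So d_K = 66.25, d_L = 60.46, d_M = 184.15 km.
Circle about each station: (x + 139.5)² + (y + 32.1)² = 66.25²; (x + 136.6)² + (y − 45.8)² = 60.46²; (x − 96.0)² + (y − 14.0)² = 184.15².
Subtracting pairs of circle equations eliminates x²+y² and gives linear equations (the radical axes):
5.8 x + 155.8 y = 1000.19
471.0 x + 92.2 y = -40600.82
Solving the 2×2 system: x ≈ -88.1, y ≈ 9.7 km.

x ≈ -88.1 km, y ≈ 9.7 km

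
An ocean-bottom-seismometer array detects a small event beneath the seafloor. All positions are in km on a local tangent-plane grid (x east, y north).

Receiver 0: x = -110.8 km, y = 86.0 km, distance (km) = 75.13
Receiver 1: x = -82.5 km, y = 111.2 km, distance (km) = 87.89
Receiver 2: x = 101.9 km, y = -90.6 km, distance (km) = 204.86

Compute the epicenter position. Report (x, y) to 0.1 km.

(-67.5, 24.6)

Circle about each station: (x + 110.8)² + (y − 86.0)² = 75.13²; (x + 82.5)² + (y − 111.2)² = 87.89²; (x − 101.9)² + (y + 90.6)² = 204.86².
Subtracting the Receiver 0 equation from the Receiver 1 and Receiver 2 equations removes the quadratic terms:
56.6 x + 50.4 y = -2581.09
425.4 x − 353.2 y = -37403.77
Solving the 2×2 system: x ≈ -67.5, y ≈ 24.6 km.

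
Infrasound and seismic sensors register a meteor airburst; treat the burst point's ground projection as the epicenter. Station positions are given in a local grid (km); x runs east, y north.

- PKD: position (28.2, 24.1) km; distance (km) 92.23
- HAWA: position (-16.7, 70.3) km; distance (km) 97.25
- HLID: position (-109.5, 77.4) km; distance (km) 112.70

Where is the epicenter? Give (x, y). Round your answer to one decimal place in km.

Circle about each station: (x − 28.2)² + (y − 24.1)² = 92.23²; (x + 16.7)² + (y − 70.3)² = 97.25²; (x + 109.5)² + (y − 77.4)² = 112.70².
Subtracting pairs of circle equations eliminates x²+y² and gives linear equations (the radical axes):
-89.8 x + 92.4 y = 2893.74
-275.4 x + 106.6 y = 12410.04
Solving the 2×2 system: x ≈ -52.8, y ≈ -20.0 km.

x ≈ -52.8 km, y ≈ -20.0 km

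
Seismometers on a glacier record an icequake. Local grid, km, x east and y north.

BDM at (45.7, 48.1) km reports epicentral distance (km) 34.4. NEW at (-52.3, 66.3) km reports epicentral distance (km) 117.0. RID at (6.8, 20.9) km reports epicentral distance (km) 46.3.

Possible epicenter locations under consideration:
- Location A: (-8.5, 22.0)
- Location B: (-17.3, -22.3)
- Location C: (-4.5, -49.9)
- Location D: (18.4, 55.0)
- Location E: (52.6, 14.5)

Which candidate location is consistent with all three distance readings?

For each candidate, compare |candidate − station| to the reported distance:
Location A: residuals BDM 25.8, NEW 54.7, RID 31.0 → max 54.7 km
Location B: residuals BDM 60.1, NEW 21.7, RID 3.2 → max 60.1 km
Location C: residuals BDM 75.7, NEW 8.6, RID 25.4 → max 75.7 km
Location D: residuals BDM 6.2, NEW 45.4, RID 10.3 → max 45.4 km
Location E: residuals BDM 0.1, NEW 0.0, RID 0.1 → max 0.1 km
Only Location E has all residuals ≈ 0.

Location E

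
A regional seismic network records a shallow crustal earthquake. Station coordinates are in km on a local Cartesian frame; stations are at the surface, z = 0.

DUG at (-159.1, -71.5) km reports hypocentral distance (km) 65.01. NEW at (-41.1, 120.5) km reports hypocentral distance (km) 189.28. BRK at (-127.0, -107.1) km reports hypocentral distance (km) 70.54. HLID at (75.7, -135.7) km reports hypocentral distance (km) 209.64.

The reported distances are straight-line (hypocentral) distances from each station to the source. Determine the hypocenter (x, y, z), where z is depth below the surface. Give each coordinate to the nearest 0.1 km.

Each station gives a sphere (x−x_i)² + (y−y_i)² + z² = d_i² (stations at z=0).
Subtracting the DUG sphere from NEW and BRK: z² cancels, leaving linear equations in x and y:
236.0 x + 384.0 y = -45816.22
64.2 x − 71.2 y = -3575.24
Solving: x ≈ -111.805, y ≈ -50.599 km (keep extra digits for the depth step; rounded: -111.8, -50.6).
Then from the DUG sphere: z² = 65.01² − (x + 159.1)² − (y + 71.5)² with x = -111.805, y = -50.599, so z ≈ 39.403 ≈ 39.4 km.

(-111.8, -50.6, 39.4)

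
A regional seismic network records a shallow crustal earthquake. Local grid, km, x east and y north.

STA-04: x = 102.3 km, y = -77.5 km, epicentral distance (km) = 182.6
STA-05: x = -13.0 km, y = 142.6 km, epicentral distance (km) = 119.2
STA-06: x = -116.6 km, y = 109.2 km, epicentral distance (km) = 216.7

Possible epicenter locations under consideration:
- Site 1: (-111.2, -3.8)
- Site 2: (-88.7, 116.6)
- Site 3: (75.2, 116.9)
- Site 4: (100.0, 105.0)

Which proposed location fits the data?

For each candidate, compare |candidate − station| to the reported distance:
Site 1: residuals STA-04 43.3, STA-05 57.1, STA-06 103.6 → max 103.6 km
Site 2: residuals STA-04 89.7, STA-05 39.2, STA-06 187.8 → max 187.8 km
Site 3: residuals STA-04 13.7, STA-05 27.3, STA-06 24.7 → max 27.3 km
Site 4: residuals STA-04 0.1, STA-05 0.1, STA-06 0.1 → max 0.1 km
Only Site 4 has all residuals ≈ 0.

Site 4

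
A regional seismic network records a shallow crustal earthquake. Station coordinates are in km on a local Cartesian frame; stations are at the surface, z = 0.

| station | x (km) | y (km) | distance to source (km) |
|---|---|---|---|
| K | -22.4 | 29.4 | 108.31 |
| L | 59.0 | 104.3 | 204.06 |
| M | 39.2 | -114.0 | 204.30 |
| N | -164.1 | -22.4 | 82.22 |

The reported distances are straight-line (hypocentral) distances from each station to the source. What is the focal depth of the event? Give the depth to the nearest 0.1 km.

Each station gives a sphere (x−x_i)² + (y−y_i)² + z² = d_i² (stations at z=0).
Subtracting the K sphere from L and M: z² cancels, leaving linear equations in x and y:
162.8 x + 149.8 y = -16916.06
123.2 x − 286.8 y = -16840.91
Solving: x ≈ -113.196, y ≈ 10.095 km (keep extra digits for the depth step; rounded: -113.2, 10.1).
Then from the K sphere: z² = 108.31² − (x + 22.4)² − (y − 29.4)² with x = -113.196, y = 10.095, so z ≈ 55.807 ≈ 55.8 km.
Check against N (with the unrounded solution): distance 82.23 ≈ 82.22 km. ✓

55.8 km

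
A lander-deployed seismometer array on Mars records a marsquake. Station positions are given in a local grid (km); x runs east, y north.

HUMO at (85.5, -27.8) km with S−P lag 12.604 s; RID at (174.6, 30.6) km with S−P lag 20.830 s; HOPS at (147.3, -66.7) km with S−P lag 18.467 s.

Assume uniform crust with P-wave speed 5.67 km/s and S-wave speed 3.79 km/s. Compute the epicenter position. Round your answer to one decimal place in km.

x ≈ -58.3 km, y ≈ -18.9 km

Distance from S−P lag: d = Δt · v_P v_S / (v_P − v_S) = Δt · (5.67·3.79)/(5.67−3.79) ≈ 11.4305·Δt.
So d_HUMO = 144.07, d_RID = 238.10, d_HOPS = 211.09 km.
Circle about each station: (x − 85.5)² + (y + 27.8)² = 144.07²; (x − 174.6)² + (y − 30.6)² = 238.10²; (x − 147.3)² + (y + 66.7)² = 211.09².
Subtracting pairs of circle equations eliminates x²+y² and gives linear equations (the radical axes):
178.2 x + 116.8 y = -12597.02
123.6 x − 77.8 y = -5739.73
Solving the 2×2 system: x ≈ -58.3, y ≈ -18.9 km.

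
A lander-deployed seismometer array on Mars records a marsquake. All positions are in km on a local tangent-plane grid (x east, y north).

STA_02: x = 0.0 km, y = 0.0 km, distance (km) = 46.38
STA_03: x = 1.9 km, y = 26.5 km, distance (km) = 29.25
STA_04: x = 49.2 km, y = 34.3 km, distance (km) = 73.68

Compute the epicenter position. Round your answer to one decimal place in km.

Circle about each station: x² + y² = 46.38²; (x − 1.9)² + (y − 26.5)² = 29.25²; (x − 49.2)² + (y − 34.3)² = 73.68².
Subtracting pairs of circle equations eliminates x²+y² and gives linear equations (the radical axes):
3.8 x + 53.0 y = 2001.40
98.4 x + 68.6 y = 319.49
Solving the 2×2 system: x ≈ -24.3, y ≈ 39.5 km.

(-24.3, 39.5)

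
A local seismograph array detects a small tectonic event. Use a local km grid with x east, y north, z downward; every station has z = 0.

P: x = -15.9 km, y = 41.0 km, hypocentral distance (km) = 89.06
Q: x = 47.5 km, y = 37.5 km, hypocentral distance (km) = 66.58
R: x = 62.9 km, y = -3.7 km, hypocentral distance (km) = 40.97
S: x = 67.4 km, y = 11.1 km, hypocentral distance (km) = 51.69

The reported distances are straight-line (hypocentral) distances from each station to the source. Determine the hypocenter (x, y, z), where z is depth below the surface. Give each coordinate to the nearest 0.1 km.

x ≈ 40.0 km, y ≈ -22.2 km, depth ≈ 28.5 km

Each station gives a sphere (x−x_i)² + (y−y_i)² + z² = d_i² (stations at z=0).
Subtracting the P sphere from Q and R: z² cancels, leaving linear equations in x and y:
126.8 x − 7.0 y = 5227.48
157.6 x − 89.4 y = 8289.43
Solving: x ≈ 40.000, y ≈ -22.208 km (keep extra digits for the depth step; rounded: 40.0, -22.2).
Then from the P sphere: z² = 89.06² − (x + 15.9)² − (y − 41.0)² with x = 40.000, y = -22.208, so z ≈ 28.489 ≈ 28.5 km.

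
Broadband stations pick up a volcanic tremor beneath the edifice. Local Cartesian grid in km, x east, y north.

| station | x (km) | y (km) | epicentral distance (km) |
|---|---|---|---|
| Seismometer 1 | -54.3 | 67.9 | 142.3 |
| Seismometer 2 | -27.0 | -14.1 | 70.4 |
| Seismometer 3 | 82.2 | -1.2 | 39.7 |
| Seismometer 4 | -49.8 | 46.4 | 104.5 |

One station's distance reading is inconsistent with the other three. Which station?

Solve using three stations at a time. Using Seismometer 2, Seismometer 3, Seismometer 4 (subtract circle equations pairwise → linear system) gives (x, y) ≈ (42.5, -2.7).
Distances from that point to each station vs reported:
  Seismometer 1: calculated 119.8 vs reported 142.3 → residual 22.5 km
  Seismometer 2: calculated 70.4 vs reported 70.4 → residual 0.0 km
  Seismometer 3: calculated 39.7 vs reported 39.7 → residual 0.0 km
  Seismometer 4: calculated 104.5 vs reported 104.5 → residual 0.0 km
Seismometer 2, Seismometer 3, Seismometer 4 are mutually consistent (residuals ≈ 0); Seismometer 1 is off by 22.5 km.

Seismometer 1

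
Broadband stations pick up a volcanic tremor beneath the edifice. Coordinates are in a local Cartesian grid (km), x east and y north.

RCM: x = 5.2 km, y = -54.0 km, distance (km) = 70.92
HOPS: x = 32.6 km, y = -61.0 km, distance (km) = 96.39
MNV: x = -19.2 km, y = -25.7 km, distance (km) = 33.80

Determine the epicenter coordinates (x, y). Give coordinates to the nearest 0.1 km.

Circle about each station: (x − 5.2)² + (y + 54.0)² = 70.92²; (x − 32.6)² + (y + 61.0)² = 96.39²; (x + 19.2)² + (y + 25.7)² = 33.80².
Subtracting the RCM equation from the HOPS and MNV equations removes the quadratic terms:
54.8 x − 14.0 y = -2420.67
-48.8 x + 56.6 y = 1973.30
Solving the 2×2 system: x ≈ -45.2, y ≈ -4.1 km.

(-45.2, -4.1)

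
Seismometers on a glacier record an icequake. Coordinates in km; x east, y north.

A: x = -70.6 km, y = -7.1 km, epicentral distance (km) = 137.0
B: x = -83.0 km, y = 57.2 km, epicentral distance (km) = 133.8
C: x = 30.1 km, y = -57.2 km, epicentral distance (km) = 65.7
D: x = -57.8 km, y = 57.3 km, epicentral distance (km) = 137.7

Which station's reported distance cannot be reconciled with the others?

Solve using three stations at a time. Using A, C, D (subtract circle equations pairwise → linear system) gives (x, y) ≈ (66.3, -2.3).
Distances from that point to each station vs reported:
  A: calculated 137.0 vs reported 137.0 → residual 0.0 km
  B: calculated 160.8 vs reported 133.8 → residual 27.0 km
  C: calculated 65.8 vs reported 65.7 → residual 0.1 km
  D: calculated 137.7 vs reported 137.7 → residual 0.0 km
A, C, D are mutually consistent (residuals ≈ 0); B is off by 27.0 km.

B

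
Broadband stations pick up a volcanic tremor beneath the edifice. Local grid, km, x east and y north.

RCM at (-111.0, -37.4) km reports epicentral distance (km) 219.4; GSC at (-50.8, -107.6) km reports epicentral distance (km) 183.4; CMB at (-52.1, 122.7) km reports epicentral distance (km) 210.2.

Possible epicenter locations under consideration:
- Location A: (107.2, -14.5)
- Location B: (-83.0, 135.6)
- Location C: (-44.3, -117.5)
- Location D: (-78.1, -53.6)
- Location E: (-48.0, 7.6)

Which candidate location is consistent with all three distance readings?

Location A

For each candidate, compare |candidate − station| to the reported distance:
Location A: residuals RCM 0.0, GSC 0.0, CMB 0.0 → max 0.0 km
Location B: residuals RCM 44.1, GSC 61.9, CMB 176.7 → max 176.7 km
Location C: residuals RCM 115.2, GSC 171.6, CMB 30.1 → max 171.6 km
Location D: residuals RCM 182.7, GSC 122.9, CMB 32.0 → max 182.7 km
Location E: residuals RCM 142.0, GSC 68.2, CMB 95.0 → max 142.0 km
Only Location A has all residuals ≈ 0.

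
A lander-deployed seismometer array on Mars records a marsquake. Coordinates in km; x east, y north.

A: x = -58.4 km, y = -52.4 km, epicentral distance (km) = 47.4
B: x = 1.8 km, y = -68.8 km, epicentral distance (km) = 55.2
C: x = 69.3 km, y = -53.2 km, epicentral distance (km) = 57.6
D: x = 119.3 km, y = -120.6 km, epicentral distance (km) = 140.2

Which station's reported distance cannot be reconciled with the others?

Solve using three stations at a time. Using B, C, D (subtract circle equations pairwise → linear system) gives (x, y) ≈ (23.6, -18.1).
Distances from that point to each station vs reported:
  A: calculated 88.9 vs reported 47.4 → residual 41.5 km
  B: calculated 55.2 vs reported 55.2 → residual 0.0 km
  C: calculated 57.6 vs reported 57.6 → residual 0.0 km
  D: calculated 140.2 vs reported 140.2 → residual 0.0 km
B, C, D are mutually consistent (residuals ≈ 0); A is off by 41.5 km.

A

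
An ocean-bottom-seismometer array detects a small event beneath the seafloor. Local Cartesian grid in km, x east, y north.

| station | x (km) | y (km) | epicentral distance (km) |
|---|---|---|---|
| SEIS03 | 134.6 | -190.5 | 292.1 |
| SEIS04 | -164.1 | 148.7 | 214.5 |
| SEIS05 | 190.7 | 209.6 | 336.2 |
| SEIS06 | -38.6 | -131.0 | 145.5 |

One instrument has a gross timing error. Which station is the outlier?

Solve using three stations at a time. Using SEIS03, SEIS05, SEIS06 (subtract circle equations pairwise → linear system) gives (x, y) ≈ (-79.0, 8.8).
Distances from that point to each station vs reported:
  SEIS03: calculated 292.1 vs reported 292.1 → residual 0.0 km
  SEIS04: calculated 163.8 vs reported 214.5 → residual 50.7 km
  SEIS05: calculated 336.2 vs reported 336.2 → residual 0.0 km
  SEIS06: calculated 145.5 vs reported 145.5 → residual 0.0 km
SEIS03, SEIS05, SEIS06 are mutually consistent (residuals ≈ 0); SEIS04 is off by 50.7 km.

SEIS04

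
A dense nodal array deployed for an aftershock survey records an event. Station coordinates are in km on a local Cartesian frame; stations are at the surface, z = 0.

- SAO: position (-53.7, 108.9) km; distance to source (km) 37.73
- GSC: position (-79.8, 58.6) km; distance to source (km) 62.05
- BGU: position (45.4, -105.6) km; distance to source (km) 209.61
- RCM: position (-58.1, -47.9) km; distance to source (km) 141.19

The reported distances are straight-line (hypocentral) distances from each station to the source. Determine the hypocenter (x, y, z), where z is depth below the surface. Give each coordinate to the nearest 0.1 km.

Each station gives a sphere (x−x_i)² + (y−y_i)² + z² = d_i² (stations at z=0).
Subtracting the SAO sphere from GSC and BGU: z² cancels, leaving linear equations in x and y:
-52.2 x − 100.6 y = -7367.55
198.2 x − 429.0 y = -44043.18
Solving: x ≈ -30.002, y ≈ 88.804 km (keep extra digits for the depth step; rounded: -30.0, 88.8).
Then from the SAO sphere: z² = 37.73² − (x + 53.7)² − (y − 108.9)² with x = -30.002, y = 88.804, so z ≈ 21.403 ≈ 21.4 km.
Check against RCM (with the unrounded solution): distance 141.19 ≈ 141.19 km. ✓

(-30.0, 88.8, 21.4)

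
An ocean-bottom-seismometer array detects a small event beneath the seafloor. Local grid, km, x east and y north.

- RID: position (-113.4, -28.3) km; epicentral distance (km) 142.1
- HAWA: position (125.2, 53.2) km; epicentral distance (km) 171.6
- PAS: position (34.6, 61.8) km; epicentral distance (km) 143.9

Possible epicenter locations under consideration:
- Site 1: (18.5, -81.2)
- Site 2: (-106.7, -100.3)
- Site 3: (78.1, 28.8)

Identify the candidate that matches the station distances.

For each candidate, compare |candidate − station| to the reported distance:
Site 1: residuals RID 0.0, HAWA 0.0, PAS 0.0 → max 0.0 km
Site 2: residuals RID 69.8, HAWA 106.5, PAS 71.1 → max 106.5 km
Site 3: residuals RID 57.7, HAWA 118.6, PAS 89.3 → max 118.6 km
Only Site 1 has all residuals ≈ 0.

Site 1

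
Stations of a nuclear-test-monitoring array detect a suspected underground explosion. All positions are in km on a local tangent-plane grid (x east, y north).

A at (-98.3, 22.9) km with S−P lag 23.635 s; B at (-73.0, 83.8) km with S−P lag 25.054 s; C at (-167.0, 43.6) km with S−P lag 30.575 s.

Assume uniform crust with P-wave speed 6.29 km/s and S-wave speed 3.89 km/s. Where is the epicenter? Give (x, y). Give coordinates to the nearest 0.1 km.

115.1 km east, -89.0 km north

Distance from S−P lag: d = Δt · v_P v_S / (v_P − v_S) = Δt · (6.29·3.89)/(6.29−3.89) ≈ 10.1950·Δt.
So d_A = 240.96, d_B = 255.43, d_C = 311.71 km.
Circle about each station: (x + 98.3)² + (y − 22.9)² = 240.96²; (x + 73.0)² + (y − 83.8)² = 255.43²; (x + 167.0)² + (y − 43.6)² = 311.71².
Subtracting pairs of circle equations eliminates x²+y² and gives linear equations (the radical axes):
50.6 x + 121.8 y = -5018.62
-137.4 x + 41.4 y = -19498.74
Solving the 2×2 system: x ≈ 115.1, y ≈ -89.0 km.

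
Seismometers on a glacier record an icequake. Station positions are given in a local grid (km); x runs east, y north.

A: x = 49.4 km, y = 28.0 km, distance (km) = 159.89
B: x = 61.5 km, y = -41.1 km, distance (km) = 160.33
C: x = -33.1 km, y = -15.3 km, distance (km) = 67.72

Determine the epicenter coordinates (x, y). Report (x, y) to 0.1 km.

(-98.6, -32.5)

Circle about each station: (x − 49.4)² + (y − 28.0)² = 159.89²; (x − 61.5)² + (y + 41.1)² = 160.33²; (x + 33.1)² + (y + 15.3)² = 67.72².
Subtracting the A equation from the B and C equations removes the quadratic terms:
24.2 x − 138.2 y = 2106.20
-165.0 x − 86.6 y = 19084.15
Solving the 2×2 system: x ≈ -98.6, y ≈ -32.5 km.
Check against A (with the unrounded x, y): √((x − 49.4)²+(y − 28.0)²) = 159.89 ≈ 159.89 km. ✓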